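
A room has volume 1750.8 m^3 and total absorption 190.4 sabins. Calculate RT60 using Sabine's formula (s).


Given values:
  V = 1750.8 m^3
  A = 190.4 sabins
Formula: RT60 = 0.161 * V / A
Numerator: 0.161 * 1750.8 = 281.8788
RT60 = 281.8788 / 190.4 = 1.48

1.48 s


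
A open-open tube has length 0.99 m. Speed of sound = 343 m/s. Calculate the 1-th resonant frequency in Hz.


Given values:
  Tube type: open-open, L = 0.99 m, c = 343 m/s, n = 1
Formula: f_n = n * c / (2 * L)
Compute 2 * L = 2 * 0.99 = 1.98
f = 1 * 343 / 1.98
f = 173.23

173.23 Hz


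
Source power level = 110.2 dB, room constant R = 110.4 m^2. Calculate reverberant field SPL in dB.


Given values:
  Lw = 110.2 dB, R = 110.4 m^2
Formula: SPL = Lw + 10 * log10(4 / R)
Compute 4 / R = 4 / 110.4 = 0.036232
Compute 10 * log10(0.036232) = -14.4091
SPL = 110.2 + (-14.4091) = 95.79

95.79 dB


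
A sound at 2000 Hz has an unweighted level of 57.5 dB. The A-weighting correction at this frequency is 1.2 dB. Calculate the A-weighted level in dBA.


Given values:
  SPL = 57.5 dB
  A-weighting at 2000 Hz = 1.2 dB
Formula: L_A = SPL + A_weight
L_A = 57.5 + (1.2)
L_A = 58.7

58.7 dBA


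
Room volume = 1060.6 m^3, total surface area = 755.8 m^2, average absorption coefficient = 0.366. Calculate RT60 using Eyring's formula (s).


Given values:
  V = 1060.6 m^3, S = 755.8 m^2, alpha = 0.366
Formula: RT60 = 0.161 * V / (-S * ln(1 - alpha))
Compute ln(1 - 0.366) = ln(0.634) = -0.455706
Denominator: -755.8 * -0.455706 = 344.4226
Numerator: 0.161 * 1060.6 = 170.7566
RT60 = 170.7566 / 344.4226 = 0.496

0.496 s


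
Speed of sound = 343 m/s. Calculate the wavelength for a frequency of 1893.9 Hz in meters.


Given values:
  c = 343 m/s, f = 1893.9 Hz
Formula: lambda = c / f
lambda = 343 / 1893.9
lambda = 0.1811

0.1811 m


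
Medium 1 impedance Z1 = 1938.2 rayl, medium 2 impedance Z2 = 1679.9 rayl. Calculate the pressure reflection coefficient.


Given values:
  Z1 = 1938.2 rayl, Z2 = 1679.9 rayl
Formula: R = (Z2 - Z1) / (Z2 + Z1)
Numerator: Z2 - Z1 = 1679.9 - 1938.2 = -258.3
Denominator: Z2 + Z1 = 1679.9 + 1938.2 = 3618.1
R = -258.3 / 3618.1 = -0.0714

-0.0714


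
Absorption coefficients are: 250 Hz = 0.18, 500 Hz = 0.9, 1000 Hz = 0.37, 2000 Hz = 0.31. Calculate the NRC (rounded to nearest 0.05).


Given values:
  a_250 = 0.18, a_500 = 0.9
  a_1000 = 0.37, a_2000 = 0.31
Formula: NRC = (a250 + a500 + a1000 + a2000) / 4
Sum = 0.18 + 0.9 + 0.37 + 0.31 = 1.76
NRC = 1.76 / 4 = 0.44
Rounded to nearest 0.05: 0.45

0.45


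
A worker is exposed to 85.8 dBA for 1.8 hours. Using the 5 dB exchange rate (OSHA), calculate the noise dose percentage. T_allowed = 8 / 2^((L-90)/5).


Given values:
  L = 85.8 dBA, T = 1.8 hours
Formula: T_allowed = 8 / 2^((L - 90) / 5)
Compute exponent: (85.8 - 90) / 5 = -0.84
Compute 2^(-0.84) = 0.558644
T_allowed = 8 / 0.558644 = 14.32039 hours
Dose = (T / T_allowed) * 100
Dose = (1.8 / 14.32039) * 100 = 12.57

12.57 %


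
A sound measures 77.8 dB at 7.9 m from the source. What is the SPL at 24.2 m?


Given values:
  SPL1 = 77.8 dB, r1 = 7.9 m, r2 = 24.2 m
Formula: SPL2 = SPL1 - 20 * log10(r2 / r1)
Compute ratio: r2 / r1 = 24.2 / 7.9 = 3.0633
Compute log10: log10(3.0633) = 0.48619
Compute drop: 20 * 0.48619 = 9.7238
SPL2 = 77.8 - 9.7238 = 68.08

68.08 dB


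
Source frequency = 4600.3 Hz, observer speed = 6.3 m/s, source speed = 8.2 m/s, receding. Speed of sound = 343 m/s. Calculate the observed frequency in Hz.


Given values:
  f_s = 4600.3 Hz, v_o = 6.3 m/s, v_s = 8.2 m/s
  Direction: receding
Formula: f_o = f_s * (c - v_o) / (c + v_s)
Numerator: c - v_o = 343 - 6.3 = 336.7
Denominator: c + v_s = 343 + 8.2 = 351.2
f_o = 4600.3 * 336.7 / 351.2 = 4410.37

4410.37 Hz


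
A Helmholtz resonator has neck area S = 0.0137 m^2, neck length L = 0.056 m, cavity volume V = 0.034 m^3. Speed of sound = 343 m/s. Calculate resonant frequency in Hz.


Given values:
  S = 0.0137 m^2, L = 0.056 m, V = 0.034 m^3, c = 343 m/s
Formula: f = (c / (2*pi)) * sqrt(S / (V * L))
Compute V * L = 0.034 * 0.056 = 0.001904
Compute S / (V * L) = 0.0137 / 0.001904 = 7.1954
Compute sqrt(7.1954) = 2.682424
Compute c / (2*pi) = 343 / 6.283185 = 54.590148
f = 54.590148 * 2.682424 = 146.43

146.43 Hz


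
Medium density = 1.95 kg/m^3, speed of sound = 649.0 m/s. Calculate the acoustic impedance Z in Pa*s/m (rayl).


Given values:
  rho = 1.95 kg/m^3
  c = 649.0 m/s
Formula: Z = rho * c
Z = 1.95 * 649.0
Z = 1265.55

1265.55 rayl


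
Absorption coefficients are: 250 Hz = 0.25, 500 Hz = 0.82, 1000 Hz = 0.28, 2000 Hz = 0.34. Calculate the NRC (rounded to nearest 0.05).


Given values:
  a_250 = 0.25, a_500 = 0.82
  a_1000 = 0.28, a_2000 = 0.34
Formula: NRC = (a250 + a500 + a1000 + a2000) / 4
Sum = 0.25 + 0.82 + 0.28 + 0.34 = 1.69
NRC = 1.69 / 4 = 0.4225
Rounded to nearest 0.05: 0.4

0.4


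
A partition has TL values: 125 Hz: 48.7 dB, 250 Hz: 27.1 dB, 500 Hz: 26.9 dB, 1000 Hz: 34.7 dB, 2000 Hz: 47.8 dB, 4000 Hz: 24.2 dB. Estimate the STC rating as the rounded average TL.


Given TL values at each frequency:
  125 Hz: 48.7 dB
  250 Hz: 27.1 dB
  500 Hz: 26.9 dB
  1000 Hz: 34.7 dB
  2000 Hz: 47.8 dB
  4000 Hz: 24.2 dB
Formula: STC ~ round(average of TL values)
Sum = 48.7 + 27.1 + 26.9 + 34.7 + 47.8 + 24.2 = 209.4
Average = 209.4 / 6 = 34.9
Rounded: 35

35


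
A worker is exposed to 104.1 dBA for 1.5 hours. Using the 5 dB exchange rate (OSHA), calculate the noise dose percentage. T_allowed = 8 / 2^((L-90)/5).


Given values:
  L = 104.1 dBA, T = 1.5 hours
Formula: T_allowed = 8 / 2^((L - 90) / 5)
Compute exponent: (104.1 - 90) / 5 = 2.82
Compute 2^(2.82) = 7.061624
T_allowed = 8 / 7.061624 = 1.132884 hours
Dose = (T / T_allowed) * 100
Dose = (1.5 / 1.132884) * 100 = 132.41

132.41 %


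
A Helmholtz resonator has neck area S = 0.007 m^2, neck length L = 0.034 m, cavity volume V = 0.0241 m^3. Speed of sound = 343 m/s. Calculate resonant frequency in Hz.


Given values:
  S = 0.007 m^2, L = 0.034 m, V = 0.0241 m^3, c = 343 m/s
Formula: f = (c / (2*pi)) * sqrt(S / (V * L))
Compute V * L = 0.0241 * 0.034 = 0.0008194
Compute S / (V * L) = 0.007 / 0.0008194 = 8.5428
Compute sqrt(8.5428) = 2.922807
Compute c / (2*pi) = 343 / 6.283185 = 54.590148
f = 54.590148 * 2.922807 = 159.56

159.56 Hz


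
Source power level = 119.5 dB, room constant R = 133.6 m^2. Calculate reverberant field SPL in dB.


Given values:
  Lw = 119.5 dB, R = 133.6 m^2
Formula: SPL = Lw + 10 * log10(4 / R)
Compute 4 / R = 4 / 133.6 = 0.02994
Compute 10 * log10(0.02994) = -15.2375
SPL = 119.5 + (-15.2375) = 104.26

104.26 dB


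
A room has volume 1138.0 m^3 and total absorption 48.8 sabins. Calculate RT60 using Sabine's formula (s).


Given values:
  V = 1138.0 m^3
  A = 48.8 sabins
Formula: RT60 = 0.161 * V / A
Numerator: 0.161 * 1138.0 = 183.218
RT60 = 183.218 / 48.8 = 3.754

3.754 s


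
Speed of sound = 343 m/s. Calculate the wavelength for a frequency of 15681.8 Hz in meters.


Given values:
  c = 343 m/s, f = 15681.8 Hz
Formula: lambda = c / f
lambda = 343 / 15681.8
lambda = 0.0219

0.0219 m


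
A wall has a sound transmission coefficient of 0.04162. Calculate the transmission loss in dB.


Given values:
  tau = 0.04162
Formula: TL = 10 * log10(1 / tau)
Compute 1 / tau = 1 / 0.04162 = 24.0269
Compute log10(24.0269) = 1.380698
TL = 10 * 1.380698 = 13.81

13.81 dB


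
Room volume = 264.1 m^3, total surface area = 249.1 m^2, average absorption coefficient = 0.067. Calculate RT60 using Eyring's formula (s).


Given values:
  V = 264.1 m^3, S = 249.1 m^2, alpha = 0.067
Formula: RT60 = 0.161 * V / (-S * ln(1 - alpha))
Compute ln(1 - 0.067) = ln(0.933) = -0.06935
Denominator: -249.1 * -0.06935 = 17.2751
Numerator: 0.161 * 264.1 = 42.5201
RT60 = 42.5201 / 17.2751 = 2.461

2.461 s


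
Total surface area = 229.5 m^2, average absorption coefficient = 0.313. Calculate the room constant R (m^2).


Given values:
  S = 229.5 m^2, alpha = 0.313
Formula: R = S * alpha / (1 - alpha)
Numerator: 229.5 * 0.313 = 71.8335
Denominator: 1 - 0.313 = 0.687
R = 71.8335 / 0.687 = 104.56

104.56 m^2


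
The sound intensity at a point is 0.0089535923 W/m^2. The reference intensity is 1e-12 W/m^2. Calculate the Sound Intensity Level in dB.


Given values:
  I = 0.0089535923 W/m^2
  I_ref = 1e-12 W/m^2
Formula: SIL = 10 * log10(I / I_ref)
Compute ratio: I / I_ref = 8953592300
Compute log10: log10(8953592300) = 9.951997
Multiply: SIL = 10 * 9.951997 = 99.52

99.52 dB


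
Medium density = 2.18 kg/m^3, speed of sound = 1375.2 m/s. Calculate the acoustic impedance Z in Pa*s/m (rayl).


Given values:
  rho = 2.18 kg/m^3
  c = 1375.2 m/s
Formula: Z = rho * c
Z = 2.18 * 1375.2
Z = 2997.94

2997.94 rayl


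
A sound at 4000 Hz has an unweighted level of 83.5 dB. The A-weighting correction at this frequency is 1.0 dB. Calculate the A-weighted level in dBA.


Given values:
  SPL = 83.5 dB
  A-weighting at 4000 Hz = 1.0 dB
Formula: L_A = SPL + A_weight
L_A = 83.5 + (1.0)
L_A = 84.5

84.5 dBA


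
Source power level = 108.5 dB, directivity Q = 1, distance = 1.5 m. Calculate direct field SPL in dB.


Given values:
  Lw = 108.5 dB, Q = 1, r = 1.5 m
Formula: SPL = Lw + 10 * log10(Q / (4 * pi * r^2))
Compute 4 * pi * r^2 = 4 * pi * 1.5^2 = 28.2743
Compute Q / denom = 1 / 28.2743 = 0.03536781
Compute 10 * log10(0.03536781) = -14.5139
SPL = 108.5 + (-14.5139) = 93.99

93.99 dB


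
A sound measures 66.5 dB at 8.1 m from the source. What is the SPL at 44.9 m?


Given values:
  SPL1 = 66.5 dB, r1 = 8.1 m, r2 = 44.9 m
Formula: SPL2 = SPL1 - 20 * log10(r2 / r1)
Compute ratio: r2 / r1 = 44.9 / 8.1 = 5.5432
Compute log10: log10(5.5432) = 0.743761
Compute drop: 20 * 0.743761 = 14.8752
SPL2 = 66.5 - 14.8752 = 51.62

51.62 dB


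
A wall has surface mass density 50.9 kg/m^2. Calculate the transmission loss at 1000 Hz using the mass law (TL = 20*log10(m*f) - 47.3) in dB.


Given values:
  m = 50.9 kg/m^2, f = 1000 Hz
Formula: TL = 20 * log10(m * f) - 47.3
Compute m * f = 50.9 * 1000 = 50900.0
Compute log10(50900.0) = 4.706718
Compute 20 * 4.706718 = 94.1344
TL = 94.1344 - 47.3 = 46.83

46.83 dB


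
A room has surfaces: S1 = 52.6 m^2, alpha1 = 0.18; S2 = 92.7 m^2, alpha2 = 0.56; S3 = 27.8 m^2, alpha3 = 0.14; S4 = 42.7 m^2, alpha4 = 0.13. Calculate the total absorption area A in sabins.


Given surfaces:
  Surface 1: 52.6 * 0.18 = 9.468
  Surface 2: 92.7 * 0.56 = 51.912
  Surface 3: 27.8 * 0.14 = 3.892
  Surface 4: 42.7 * 0.13 = 5.551
Formula: A = sum(Si * alpha_i)
A = 9.468 + 51.912 + 3.892 + 5.551
A = 70.82

70.82 sabins


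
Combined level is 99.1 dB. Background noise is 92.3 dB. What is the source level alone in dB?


Given values:
  L_total = 99.1 dB, L_bg = 92.3 dB
Formula: L_source = 10 * log10(10^(L_total/10) - 10^(L_bg/10))
Convert to linear:
  10^(99.1/10) = 8128305161.641
  10^(92.3/10) = 1698243652.4617
Difference: 8128305161.641 - 1698243652.4617 = 6430061509.1793
L_source = 10 * log10(6430061509.1793) = 98.08

98.08 dB


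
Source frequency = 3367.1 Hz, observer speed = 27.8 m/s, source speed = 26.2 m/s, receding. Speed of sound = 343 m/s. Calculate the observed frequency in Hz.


Given values:
  f_s = 3367.1 Hz, v_o = 27.8 m/s, v_s = 26.2 m/s
  Direction: receding
Formula: f_o = f_s * (c - v_o) / (c + v_s)
Numerator: c - v_o = 343 - 27.8 = 315.2
Denominator: c + v_s = 343 + 26.2 = 369.2
f_o = 3367.1 * 315.2 / 369.2 = 2874.62

2874.62 Hz


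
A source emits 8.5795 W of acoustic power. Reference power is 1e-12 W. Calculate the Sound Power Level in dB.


Given values:
  W = 8.5795 W
  W_ref = 1e-12 W
Formula: SWL = 10 * log10(W / W_ref)
Compute ratio: W / W_ref = 8579500000000
Compute log10: log10(8579500000000) = 12.933462
Multiply: SWL = 10 * 12.933462 = 129.33

129.33 dB


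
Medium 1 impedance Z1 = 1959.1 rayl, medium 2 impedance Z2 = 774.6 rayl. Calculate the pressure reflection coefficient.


Given values:
  Z1 = 1959.1 rayl, Z2 = 774.6 rayl
Formula: R = (Z2 - Z1) / (Z2 + Z1)
Numerator: Z2 - Z1 = 774.6 - 1959.1 = -1184.5
Denominator: Z2 + Z1 = 774.6 + 1959.1 = 2733.7
R = -1184.5 / 2733.7 = -0.4333

-0.4333


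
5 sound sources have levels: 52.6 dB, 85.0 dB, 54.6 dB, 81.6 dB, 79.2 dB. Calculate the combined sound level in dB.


Formula: L_total = 10 * log10( sum(10^(Li/10)) )
  Source 1: 10^(52.6/10) = 181970.0859
  Source 2: 10^(85.0/10) = 316227766.0168
  Source 3: 10^(54.6/10) = 288403.1503
  Source 4: 10^(81.6/10) = 144543977.0746
  Source 5: 10^(79.2/10) = 83176377.1103
Sum of linear values = 544418493.4379
L_total = 10 * log10(544418493.4379) = 87.36

87.36 dB


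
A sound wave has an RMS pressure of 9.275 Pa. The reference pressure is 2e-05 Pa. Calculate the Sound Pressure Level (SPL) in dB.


Given values:
  p = 9.275 Pa
  p_ref = 2e-05 Pa
Formula: SPL = 20 * log10(p / p_ref)
Compute ratio: p / p_ref = 9.275 / 2e-05 = 463750
Compute log10: log10(463750) = 5.666284
Multiply: SPL = 20 * 5.666284 = 113.33

113.33 dB


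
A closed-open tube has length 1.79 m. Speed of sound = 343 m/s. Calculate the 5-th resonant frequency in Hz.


Given values:
  Tube type: closed-open, L = 1.79 m, c = 343 m/s, n = 5
Formula: f_n = (2n - 1) * c / (4 * L)
Compute 2n - 1 = 2*5 - 1 = 9
Compute 4 * L = 4 * 1.79 = 7.16
f = 9 * 343 / 7.16
f = 431.15

431.15 Hz


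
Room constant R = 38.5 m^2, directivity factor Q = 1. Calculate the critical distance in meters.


Given values:
  R = 38.5 m^2, Q = 1
Formula: d_c = 0.141 * sqrt(Q * R)
Compute Q * R = 1 * 38.5 = 38.5
Compute sqrt(38.5) = 6.2048
d_c = 0.141 * 6.2048 = 0.875

0.875 m


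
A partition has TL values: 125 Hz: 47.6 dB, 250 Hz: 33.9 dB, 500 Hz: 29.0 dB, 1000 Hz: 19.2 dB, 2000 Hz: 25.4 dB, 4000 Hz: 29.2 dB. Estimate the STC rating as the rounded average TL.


Given TL values at each frequency:
  125 Hz: 47.6 dB
  250 Hz: 33.9 dB
  500 Hz: 29.0 dB
  1000 Hz: 19.2 dB
  2000 Hz: 25.4 dB
  4000 Hz: 29.2 dB
Formula: STC ~ round(average of TL values)
Sum = 47.6 + 33.9 + 29.0 + 19.2 + 25.4 + 29.2 = 184.3
Average = 184.3 / 6 = 30.72
Rounded: 31

31


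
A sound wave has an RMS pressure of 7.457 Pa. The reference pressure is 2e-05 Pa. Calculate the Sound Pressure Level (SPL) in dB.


Given values:
  p = 7.457 Pa
  p_ref = 2e-05 Pa
Formula: SPL = 20 * log10(p / p_ref)
Compute ratio: p / p_ref = 7.457 / 2e-05 = 372850
Compute log10: log10(372850) = 5.571534
Multiply: SPL = 20 * 5.571534 = 111.43

111.43 dB


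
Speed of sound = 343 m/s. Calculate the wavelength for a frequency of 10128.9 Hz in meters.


Given values:
  c = 343 m/s, f = 10128.9 Hz
Formula: lambda = c / f
lambda = 343 / 10128.9
lambda = 0.0339

0.0339 m


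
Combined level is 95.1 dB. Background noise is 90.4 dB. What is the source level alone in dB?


Given values:
  L_total = 95.1 dB, L_bg = 90.4 dB
Formula: L_source = 10 * log10(10^(L_total/10) - 10^(L_bg/10))
Convert to linear:
  10^(95.1/10) = 3235936569.2963
  10^(90.4/10) = 1096478196.1432
Difference: 3235936569.2963 - 1096478196.1432 = 2139458373.1531
L_source = 10 * log10(2139458373.1531) = 93.3

93.3 dB


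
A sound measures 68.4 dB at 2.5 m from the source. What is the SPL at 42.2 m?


Given values:
  SPL1 = 68.4 dB, r1 = 2.5 m, r2 = 42.2 m
Formula: SPL2 = SPL1 - 20 * log10(r2 / r1)
Compute ratio: r2 / r1 = 42.2 / 2.5 = 16.88
Compute log10: log10(16.88) = 1.227372
Compute drop: 20 * 1.227372 = 24.5474
SPL2 = 68.4 - 24.5474 = 43.85

43.85 dB


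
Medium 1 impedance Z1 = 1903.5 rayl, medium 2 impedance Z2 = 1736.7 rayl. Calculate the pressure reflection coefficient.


Given values:
  Z1 = 1903.5 rayl, Z2 = 1736.7 rayl
Formula: R = (Z2 - Z1) / (Z2 + Z1)
Numerator: Z2 - Z1 = 1736.7 - 1903.5 = -166.8
Denominator: Z2 + Z1 = 1736.7 + 1903.5 = 3640.2
R = -166.8 / 3640.2 = -0.0458

-0.0458


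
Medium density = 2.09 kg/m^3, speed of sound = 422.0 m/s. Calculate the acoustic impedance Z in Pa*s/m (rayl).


Given values:
  rho = 2.09 kg/m^3
  c = 422.0 m/s
Formula: Z = rho * c
Z = 2.09 * 422.0
Z = 881.98

881.98 rayl


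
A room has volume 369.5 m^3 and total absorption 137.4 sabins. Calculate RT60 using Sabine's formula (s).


Given values:
  V = 369.5 m^3
  A = 137.4 sabins
Formula: RT60 = 0.161 * V / A
Numerator: 0.161 * 369.5 = 59.4895
RT60 = 59.4895 / 137.4 = 0.433

0.433 s


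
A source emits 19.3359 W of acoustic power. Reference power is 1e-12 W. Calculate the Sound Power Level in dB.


Given values:
  W = 19.3359 W
  W_ref = 1e-12 W
Formula: SWL = 10 * log10(W / W_ref)
Compute ratio: W / W_ref = 19335900000000
Compute log10: log10(19335900000000) = 13.286364
Multiply: SWL = 10 * 13.286364 = 132.86

132.86 dB


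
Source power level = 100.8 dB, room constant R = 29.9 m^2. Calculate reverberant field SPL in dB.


Given values:
  Lw = 100.8 dB, R = 29.9 m^2
Formula: SPL = Lw + 10 * log10(4 / R)
Compute 4 / R = 4 / 29.9 = 0.133779
Compute 10 * log10(0.133779) = -8.7361
SPL = 100.8 + (-8.7361) = 92.06

92.06 dB


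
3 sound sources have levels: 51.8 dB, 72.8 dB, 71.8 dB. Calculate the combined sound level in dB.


Formula: L_total = 10 * log10( sum(10^(Li/10)) )
  Source 1: 10^(51.8/10) = 151356.1248
  Source 2: 10^(72.8/10) = 19054607.1796
  Source 3: 10^(71.8/10) = 15135612.4844
Sum of linear values = 34341575.7888
L_total = 10 * log10(34341575.7888) = 75.36

75.36 dB


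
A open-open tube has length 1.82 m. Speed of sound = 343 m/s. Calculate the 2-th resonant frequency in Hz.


Given values:
  Tube type: open-open, L = 1.82 m, c = 343 m/s, n = 2
Formula: f_n = n * c / (2 * L)
Compute 2 * L = 2 * 1.82 = 3.64
f = 2 * 343 / 3.64
f = 188.46

188.46 Hz


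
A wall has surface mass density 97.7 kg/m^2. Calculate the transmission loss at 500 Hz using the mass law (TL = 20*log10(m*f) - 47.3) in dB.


Given values:
  m = 97.7 kg/m^2, f = 500 Hz
Formula: TL = 20 * log10(m * f) - 47.3
Compute m * f = 97.7 * 500 = 48850.0
Compute log10(48850.0) = 4.688865
Compute 20 * 4.688865 = 93.7773
TL = 93.7773 - 47.3 = 46.48

46.48 dB


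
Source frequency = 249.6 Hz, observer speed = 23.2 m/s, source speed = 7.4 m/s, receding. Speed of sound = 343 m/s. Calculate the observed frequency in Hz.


Given values:
  f_s = 249.6 Hz, v_o = 23.2 m/s, v_s = 7.4 m/s
  Direction: receding
Formula: f_o = f_s * (c - v_o) / (c + v_s)
Numerator: c - v_o = 343 - 23.2 = 319.8
Denominator: c + v_s = 343 + 7.4 = 350.4
f_o = 249.6 * 319.8 / 350.4 = 227.8

227.8 Hz


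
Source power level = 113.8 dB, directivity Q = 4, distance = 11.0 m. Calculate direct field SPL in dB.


Given values:
  Lw = 113.8 dB, Q = 4, r = 11.0 m
Formula: SPL = Lw + 10 * log10(Q / (4 * pi * r^2))
Compute 4 * pi * r^2 = 4 * pi * 11.0^2 = 1520.5308
Compute Q / denom = 4 / 1520.5308 = 0.00263066
Compute 10 * log10(0.00263066) = -25.7994
SPL = 113.8 + (-25.7994) = 88.0

88.0 dB


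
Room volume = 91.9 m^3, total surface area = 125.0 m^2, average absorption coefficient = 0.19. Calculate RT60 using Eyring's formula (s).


Given values:
  V = 91.9 m^3, S = 125.0 m^2, alpha = 0.19
Formula: RT60 = 0.161 * V / (-S * ln(1 - alpha))
Compute ln(1 - 0.19) = ln(0.81) = -0.210721
Denominator: -125.0 * -0.210721 = 26.3401
Numerator: 0.161 * 91.9 = 14.7959
RT60 = 14.7959 / 26.3401 = 0.562

0.562 s


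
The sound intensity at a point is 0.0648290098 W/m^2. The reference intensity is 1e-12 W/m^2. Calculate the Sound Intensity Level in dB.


Given values:
  I = 0.0648290098 W/m^2
  I_ref = 1e-12 W/m^2
Formula: SIL = 10 * log10(I / I_ref)
Compute ratio: I / I_ref = 64829009800
Compute log10: log10(64829009800) = 10.811769
Multiply: SIL = 10 * 10.811769 = 108.12

108.12 dB


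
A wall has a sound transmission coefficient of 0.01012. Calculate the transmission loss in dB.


Given values:
  tau = 0.01012
Formula: TL = 10 * log10(1 / tau)
Compute 1 / tau = 1 / 0.01012 = 98.8142
Compute log10(98.8142) = 1.994819
TL = 10 * 1.994819 = 19.95

19.95 dB


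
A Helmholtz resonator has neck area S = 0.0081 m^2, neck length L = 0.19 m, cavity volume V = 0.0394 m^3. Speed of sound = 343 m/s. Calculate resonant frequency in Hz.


Given values:
  S = 0.0081 m^2, L = 0.19 m, V = 0.0394 m^3, c = 343 m/s
Formula: f = (c / (2*pi)) * sqrt(S / (V * L))
Compute V * L = 0.0394 * 0.19 = 0.007486
Compute S / (V * L) = 0.0081 / 0.007486 = 1.082
Compute sqrt(1.082) = 1.040192
Compute c / (2*pi) = 343 / 6.283185 = 54.590148
f = 54.590148 * 1.040192 = 56.78

56.78 Hz


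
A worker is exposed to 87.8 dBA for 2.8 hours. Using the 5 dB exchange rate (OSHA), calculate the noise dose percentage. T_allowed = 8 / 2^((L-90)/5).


Given values:
  L = 87.8 dBA, T = 2.8 hours
Formula: T_allowed = 8 / 2^((L - 90) / 5)
Compute exponent: (87.8 - 90) / 5 = -0.44
Compute 2^(-0.44) = 0.737135
T_allowed = 8 / 0.737135 = 10.852829 hours
Dose = (T / T_allowed) * 100
Dose = (2.8 / 10.852829) * 100 = 25.8

25.8 %


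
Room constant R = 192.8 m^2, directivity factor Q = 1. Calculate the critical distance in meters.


Given values:
  R = 192.8 m^2, Q = 1
Formula: d_c = 0.141 * sqrt(Q * R)
Compute Q * R = 1 * 192.8 = 192.8
Compute sqrt(192.8) = 13.8852
d_c = 0.141 * 13.8852 = 1.958

1.958 m


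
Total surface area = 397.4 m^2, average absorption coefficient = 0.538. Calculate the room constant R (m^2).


Given values:
  S = 397.4 m^2, alpha = 0.538
Formula: R = S * alpha / (1 - alpha)
Numerator: 397.4 * 0.538 = 213.8012
Denominator: 1 - 0.538 = 0.462
R = 213.8012 / 0.462 = 462.77

462.77 m^2


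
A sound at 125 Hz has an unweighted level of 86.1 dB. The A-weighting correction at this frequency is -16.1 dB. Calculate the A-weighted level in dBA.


Given values:
  SPL = 86.1 dB
  A-weighting at 125 Hz = -16.1 dB
Formula: L_A = SPL + A_weight
L_A = 86.1 + (-16.1)
L_A = 70.0

70.0 dBA


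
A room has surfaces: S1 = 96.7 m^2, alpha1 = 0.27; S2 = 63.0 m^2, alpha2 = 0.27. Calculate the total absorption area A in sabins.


Given surfaces:
  Surface 1: 96.7 * 0.27 = 26.109
  Surface 2: 63.0 * 0.27 = 17.01
Formula: A = sum(Si * alpha_i)
A = 26.109 + 17.01
A = 43.12

43.12 sabins


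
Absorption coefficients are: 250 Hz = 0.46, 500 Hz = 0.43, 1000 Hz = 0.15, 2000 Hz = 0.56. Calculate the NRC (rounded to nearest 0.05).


Given values:
  a_250 = 0.46, a_500 = 0.43
  a_1000 = 0.15, a_2000 = 0.56
Formula: NRC = (a250 + a500 + a1000 + a2000) / 4
Sum = 0.46 + 0.43 + 0.15 + 0.56 = 1.6
NRC = 1.6 / 4 = 0.4
Rounded to nearest 0.05: 0.4

0.4


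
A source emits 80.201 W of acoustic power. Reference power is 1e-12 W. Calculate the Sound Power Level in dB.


Given values:
  W = 80.201 W
  W_ref = 1e-12 W
Formula: SWL = 10 * log10(W / W_ref)
Compute ratio: W / W_ref = 80201000000000
Compute log10: log10(80201000000000) = 13.90418
Multiply: SWL = 10 * 13.90418 = 139.04

139.04 dB


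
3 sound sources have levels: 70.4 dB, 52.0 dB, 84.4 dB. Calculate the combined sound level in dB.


Formula: L_total = 10 * log10( sum(10^(Li/10)) )
  Source 1: 10^(70.4/10) = 10964781.9614
  Source 2: 10^(52.0/10) = 158489.3192
  Source 3: 10^(84.4/10) = 275422870.3338
Sum of linear values = 286546141.6144
L_total = 10 * log10(286546141.6144) = 84.57

84.57 dB


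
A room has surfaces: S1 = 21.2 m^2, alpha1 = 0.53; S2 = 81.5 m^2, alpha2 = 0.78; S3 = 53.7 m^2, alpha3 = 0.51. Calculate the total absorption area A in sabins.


Given surfaces:
  Surface 1: 21.2 * 0.53 = 11.236
  Surface 2: 81.5 * 0.78 = 63.57
  Surface 3: 53.7 * 0.51 = 27.387
Formula: A = sum(Si * alpha_i)
A = 11.236 + 63.57 + 27.387
A = 102.19

102.19 sabins


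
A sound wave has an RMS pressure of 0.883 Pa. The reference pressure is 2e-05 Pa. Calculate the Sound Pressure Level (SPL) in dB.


Given values:
  p = 0.883 Pa
  p_ref = 2e-05 Pa
Formula: SPL = 20 * log10(p / p_ref)
Compute ratio: p / p_ref = 0.883 / 2e-05 = 44150
Compute log10: log10(44150) = 4.644931
Multiply: SPL = 20 * 4.644931 = 92.9

92.9 dB


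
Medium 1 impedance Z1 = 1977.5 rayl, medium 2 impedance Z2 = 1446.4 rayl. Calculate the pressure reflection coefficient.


Given values:
  Z1 = 1977.5 rayl, Z2 = 1446.4 rayl
Formula: R = (Z2 - Z1) / (Z2 + Z1)
Numerator: Z2 - Z1 = 1446.4 - 1977.5 = -531.1
Denominator: Z2 + Z1 = 1446.4 + 1977.5 = 3423.9
R = -531.1 / 3423.9 = -0.1551

-0.1551


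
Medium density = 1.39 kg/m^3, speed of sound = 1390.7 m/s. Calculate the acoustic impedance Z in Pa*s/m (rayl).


Given values:
  rho = 1.39 kg/m^3
  c = 1390.7 m/s
Formula: Z = rho * c
Z = 1.39 * 1390.7
Z = 1933.07

1933.07 rayl


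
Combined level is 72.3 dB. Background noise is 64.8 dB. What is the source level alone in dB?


Given values:
  L_total = 72.3 dB, L_bg = 64.8 dB
Formula: L_source = 10 * log10(10^(L_total/10) - 10^(L_bg/10))
Convert to linear:
  10^(72.3/10) = 16982436.5246
  10^(64.8/10) = 3019951.7204
Difference: 16982436.5246 - 3019951.7204 = 13962484.8042
L_source = 10 * log10(13962484.8042) = 71.45

71.45 dB


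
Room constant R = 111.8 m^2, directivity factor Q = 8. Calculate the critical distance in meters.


Given values:
  R = 111.8 m^2, Q = 8
Formula: d_c = 0.141 * sqrt(Q * R)
Compute Q * R = 8 * 111.8 = 894.4
Compute sqrt(894.4) = 29.9065
d_c = 0.141 * 29.9065 = 4.217

4.217 m


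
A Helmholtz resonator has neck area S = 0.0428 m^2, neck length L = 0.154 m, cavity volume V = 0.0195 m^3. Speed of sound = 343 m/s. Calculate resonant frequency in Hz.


Given values:
  S = 0.0428 m^2, L = 0.154 m, V = 0.0195 m^3, c = 343 m/s
Formula: f = (c / (2*pi)) * sqrt(S / (V * L))
Compute V * L = 0.0195 * 0.154 = 0.003003
Compute S / (V * L) = 0.0428 / 0.003003 = 14.2524
Compute sqrt(14.2524) = 3.775235
Compute c / (2*pi) = 343 / 6.283185 = 54.590148
f = 54.590148 * 3.775235 = 206.09

206.09 Hz


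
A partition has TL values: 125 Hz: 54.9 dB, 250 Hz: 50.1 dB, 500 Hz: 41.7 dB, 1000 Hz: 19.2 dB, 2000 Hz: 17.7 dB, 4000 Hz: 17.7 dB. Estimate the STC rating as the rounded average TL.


Given TL values at each frequency:
  125 Hz: 54.9 dB
  250 Hz: 50.1 dB
  500 Hz: 41.7 dB
  1000 Hz: 19.2 dB
  2000 Hz: 17.7 dB
  4000 Hz: 17.7 dB
Formula: STC ~ round(average of TL values)
Sum = 54.9 + 50.1 + 41.7 + 19.2 + 17.7 + 17.7 = 201.3
Average = 201.3 / 6 = 33.55
Rounded: 34

34


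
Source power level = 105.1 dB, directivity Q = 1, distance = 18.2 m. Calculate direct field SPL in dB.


Given values:
  Lw = 105.1 dB, Q = 1, r = 18.2 m
Formula: SPL = Lw + 10 * log10(Q / (4 * pi * r^2))
Compute 4 * pi * r^2 = 4 * pi * 18.2^2 = 4162.4846
Compute Q / denom = 1 / 4162.4846 = 0.00024024
Compute 10 * log10(0.00024024) = -36.1935
SPL = 105.1 + (-36.1935) = 68.91

68.91 dB


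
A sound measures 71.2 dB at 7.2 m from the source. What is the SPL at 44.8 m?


Given values:
  SPL1 = 71.2 dB, r1 = 7.2 m, r2 = 44.8 m
Formula: SPL2 = SPL1 - 20 * log10(r2 / r1)
Compute ratio: r2 / r1 = 44.8 / 7.2 = 6.2222
Compute log10: log10(6.2222) = 0.793944
Compute drop: 20 * 0.793944 = 15.8789
SPL2 = 71.2 - 15.8789 = 55.32

55.32 dB


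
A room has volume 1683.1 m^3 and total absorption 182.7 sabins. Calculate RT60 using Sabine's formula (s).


Given values:
  V = 1683.1 m^3
  A = 182.7 sabins
Formula: RT60 = 0.161 * V / A
Numerator: 0.161 * 1683.1 = 270.9791
RT60 = 270.9791 / 182.7 = 1.483

1.483 s


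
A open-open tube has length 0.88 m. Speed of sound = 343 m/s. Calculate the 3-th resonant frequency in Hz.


Given values:
  Tube type: open-open, L = 0.88 m, c = 343 m/s, n = 3
Formula: f_n = n * c / (2 * L)
Compute 2 * L = 2 * 0.88 = 1.76
f = 3 * 343 / 1.76
f = 584.66

584.66 Hz


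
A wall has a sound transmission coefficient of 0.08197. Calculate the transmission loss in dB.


Given values:
  tau = 0.08197
Formula: TL = 10 * log10(1 / tau)
Compute 1 / tau = 1 / 0.08197 = 12.1996
Compute log10(12.1996) = 1.086346
TL = 10 * 1.086346 = 10.86

10.86 dB


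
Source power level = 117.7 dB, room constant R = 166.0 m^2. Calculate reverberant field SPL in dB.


Given values:
  Lw = 117.7 dB, R = 166.0 m^2
Formula: SPL = Lw + 10 * log10(4 / R)
Compute 4 / R = 4 / 166.0 = 0.024096
Compute 10 * log10(0.024096) = -16.1806
SPL = 117.7 + (-16.1806) = 101.52

101.52 dB


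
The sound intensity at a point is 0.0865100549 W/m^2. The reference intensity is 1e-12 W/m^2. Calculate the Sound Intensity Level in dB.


Given values:
  I = 0.0865100549 W/m^2
  I_ref = 1e-12 W/m^2
Formula: SIL = 10 * log10(I / I_ref)
Compute ratio: I / I_ref = 86510054900
Compute log10: log10(86510054900) = 10.937067
Multiply: SIL = 10 * 10.937067 = 109.37

109.37 dB


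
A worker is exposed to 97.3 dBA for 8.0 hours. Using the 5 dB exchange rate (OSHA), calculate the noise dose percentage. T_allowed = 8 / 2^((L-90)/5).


Given values:
  L = 97.3 dBA, T = 8.0 hours
Formula: T_allowed = 8 / 2^((L - 90) / 5)
Compute exponent: (97.3 - 90) / 5 = 1.46
Compute 2^(1.46) = 2.751084
T_allowed = 8 / 2.751084 = 2.907945 hours
Dose = (T / T_allowed) * 100
Dose = (8.0 / 2.907945) * 100 = 275.11

275.11 %


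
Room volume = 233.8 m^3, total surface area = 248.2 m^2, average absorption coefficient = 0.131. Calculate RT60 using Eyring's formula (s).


Given values:
  V = 233.8 m^3, S = 248.2 m^2, alpha = 0.131
Formula: RT60 = 0.161 * V / (-S * ln(1 - alpha))
Compute ln(1 - 0.131) = ln(0.869) = -0.140412
Denominator: -248.2 * -0.140412 = 34.8503
Numerator: 0.161 * 233.8 = 37.6418
RT60 = 37.6418 / 34.8503 = 1.08

1.08 s


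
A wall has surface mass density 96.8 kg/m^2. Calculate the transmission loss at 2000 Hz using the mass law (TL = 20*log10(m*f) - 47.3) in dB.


Given values:
  m = 96.8 kg/m^2, f = 2000 Hz
Formula: TL = 20 * log10(m * f) - 47.3
Compute m * f = 96.8 * 2000 = 193600.0
Compute log10(193600.0) = 5.286905
Compute 20 * 5.286905 = 105.7381
TL = 105.7381 - 47.3 = 58.44

58.44 dB


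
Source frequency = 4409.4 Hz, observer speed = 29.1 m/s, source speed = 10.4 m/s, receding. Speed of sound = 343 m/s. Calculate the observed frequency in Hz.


Given values:
  f_s = 4409.4 Hz, v_o = 29.1 m/s, v_s = 10.4 m/s
  Direction: receding
Formula: f_o = f_s * (c - v_o) / (c + v_s)
Numerator: c - v_o = 343 - 29.1 = 313.9
Denominator: c + v_s = 343 + 10.4 = 353.4
f_o = 4409.4 * 313.9 / 353.4 = 3916.56

3916.56 Hz


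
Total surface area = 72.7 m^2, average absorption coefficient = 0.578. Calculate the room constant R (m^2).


Given values:
  S = 72.7 m^2, alpha = 0.578
Formula: R = S * alpha / (1 - alpha)
Numerator: 72.7 * 0.578 = 42.0206
Denominator: 1 - 0.578 = 0.422
R = 42.0206 / 0.422 = 99.57

99.57 m^2


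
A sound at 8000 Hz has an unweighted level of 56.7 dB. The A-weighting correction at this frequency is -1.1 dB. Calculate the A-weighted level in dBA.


Given values:
  SPL = 56.7 dB
  A-weighting at 8000 Hz = -1.1 dB
Formula: L_A = SPL + A_weight
L_A = 56.7 + (-1.1)
L_A = 55.6

55.6 dBA


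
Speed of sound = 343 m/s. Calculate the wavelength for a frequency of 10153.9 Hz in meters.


Given values:
  c = 343 m/s, f = 10153.9 Hz
Formula: lambda = c / f
lambda = 343 / 10153.9
lambda = 0.0338

0.0338 m


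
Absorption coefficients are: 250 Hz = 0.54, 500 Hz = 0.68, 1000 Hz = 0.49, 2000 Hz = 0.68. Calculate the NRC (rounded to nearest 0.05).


Given values:
  a_250 = 0.54, a_500 = 0.68
  a_1000 = 0.49, a_2000 = 0.68
Formula: NRC = (a250 + a500 + a1000 + a2000) / 4
Sum = 0.54 + 0.68 + 0.49 + 0.68 = 2.39
NRC = 2.39 / 4 = 0.5975
Rounded to nearest 0.05: 0.6

0.6


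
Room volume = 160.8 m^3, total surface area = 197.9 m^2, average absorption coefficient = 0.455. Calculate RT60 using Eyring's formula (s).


Given values:
  V = 160.8 m^3, S = 197.9 m^2, alpha = 0.455
Formula: RT60 = 0.161 * V / (-S * ln(1 - alpha))
Compute ln(1 - 0.455) = ln(0.545) = -0.606969
Denominator: -197.9 * -0.606969 = 120.1192
Numerator: 0.161 * 160.8 = 25.8888
RT60 = 25.8888 / 120.1192 = 0.216

0.216 s


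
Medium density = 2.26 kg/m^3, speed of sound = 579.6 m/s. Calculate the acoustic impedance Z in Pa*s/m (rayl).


Given values:
  rho = 2.26 kg/m^3
  c = 579.6 m/s
Formula: Z = rho * c
Z = 2.26 * 579.6
Z = 1309.9

1309.9 rayl


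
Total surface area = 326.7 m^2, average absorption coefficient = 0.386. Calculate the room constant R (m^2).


Given values:
  S = 326.7 m^2, alpha = 0.386
Formula: R = S * alpha / (1 - alpha)
Numerator: 326.7 * 0.386 = 126.1062
Denominator: 1 - 0.386 = 0.614
R = 126.1062 / 0.614 = 205.38

205.38 m^2


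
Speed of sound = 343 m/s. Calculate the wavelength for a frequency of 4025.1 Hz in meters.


Given values:
  c = 343 m/s, f = 4025.1 Hz
Formula: lambda = c / f
lambda = 343 / 4025.1
lambda = 0.0852

0.0852 m


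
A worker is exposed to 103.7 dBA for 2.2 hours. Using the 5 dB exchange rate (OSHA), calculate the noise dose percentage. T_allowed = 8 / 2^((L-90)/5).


Given values:
  L = 103.7 dBA, T = 2.2 hours
Formula: T_allowed = 8 / 2^((L - 90) / 5)
Compute exponent: (103.7 - 90) / 5 = 2.74
Compute 2^(2.74) = 6.680703
T_allowed = 8 / 6.680703 = 1.197479 hours
Dose = (T / T_allowed) * 100
Dose = (2.2 / 1.197479) * 100 = 183.72

183.72 %


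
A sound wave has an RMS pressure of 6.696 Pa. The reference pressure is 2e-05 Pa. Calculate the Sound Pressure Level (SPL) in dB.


Given values:
  p = 6.696 Pa
  p_ref = 2e-05 Pa
Formula: SPL = 20 * log10(p / p_ref)
Compute ratio: p / p_ref = 6.696 / 2e-05 = 334800
Compute log10: log10(334800) = 5.524785
Multiply: SPL = 20 * 5.524785 = 110.5

110.5 dB


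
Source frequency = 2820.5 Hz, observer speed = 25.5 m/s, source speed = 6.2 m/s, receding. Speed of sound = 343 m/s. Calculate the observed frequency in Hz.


Given values:
  f_s = 2820.5 Hz, v_o = 25.5 m/s, v_s = 6.2 m/s
  Direction: receding
Formula: f_o = f_s * (c - v_o) / (c + v_s)
Numerator: c - v_o = 343 - 25.5 = 317.5
Denominator: c + v_s = 343 + 6.2 = 349.2
f_o = 2820.5 * 317.5 / 349.2 = 2564.46

2564.46 Hz


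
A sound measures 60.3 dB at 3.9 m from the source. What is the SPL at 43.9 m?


Given values:
  SPL1 = 60.3 dB, r1 = 3.9 m, r2 = 43.9 m
Formula: SPL2 = SPL1 - 20 * log10(r2 / r1)
Compute ratio: r2 / r1 = 43.9 / 3.9 = 11.2564
Compute log10: log10(11.2564) = 1.0514
Compute drop: 20 * 1.0514 = 21.028
SPL2 = 60.3 - 21.028 = 39.27

39.27 dB


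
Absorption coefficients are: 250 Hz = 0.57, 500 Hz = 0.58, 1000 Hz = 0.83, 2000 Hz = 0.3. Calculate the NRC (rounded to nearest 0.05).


Given values:
  a_250 = 0.57, a_500 = 0.58
  a_1000 = 0.83, a_2000 = 0.3
Formula: NRC = (a250 + a500 + a1000 + a2000) / 4
Sum = 0.57 + 0.58 + 0.83 + 0.3 = 2.28
NRC = 2.28 / 4 = 0.57
Rounded to nearest 0.05: 0.55

0.55


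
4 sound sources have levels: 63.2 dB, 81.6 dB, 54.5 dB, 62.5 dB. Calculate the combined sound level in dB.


Formula: L_total = 10 * log10( sum(10^(Li/10)) )
  Source 1: 10^(63.2/10) = 2089296.1309
  Source 2: 10^(81.6/10) = 144543977.0746
  Source 3: 10^(54.5/10) = 281838.2931
  Source 4: 10^(62.5/10) = 1778279.41
Sum of linear values = 148693390.9086
L_total = 10 * log10(148693390.9086) = 81.72

81.72 dB


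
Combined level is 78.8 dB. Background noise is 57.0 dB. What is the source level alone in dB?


Given values:
  L_total = 78.8 dB, L_bg = 57.0 dB
Formula: L_source = 10 * log10(10^(L_total/10) - 10^(L_bg/10))
Convert to linear:
  10^(78.8/10) = 75857757.5029
  10^(57.0/10) = 501187.2336
Difference: 75857757.5029 - 501187.2336 = 75356570.2693
L_source = 10 * log10(75356570.2693) = 78.77

78.77 dB


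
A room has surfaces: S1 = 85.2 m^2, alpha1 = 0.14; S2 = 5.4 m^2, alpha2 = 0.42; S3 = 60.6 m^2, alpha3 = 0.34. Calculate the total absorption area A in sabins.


Given surfaces:
  Surface 1: 85.2 * 0.14 = 11.928
  Surface 2: 5.4 * 0.42 = 2.268
  Surface 3: 60.6 * 0.34 = 20.604
Formula: A = sum(Si * alpha_i)
A = 11.928 + 2.268 + 20.604
A = 34.8

34.8 sabins


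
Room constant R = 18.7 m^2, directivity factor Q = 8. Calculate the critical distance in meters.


Given values:
  R = 18.7 m^2, Q = 8
Formula: d_c = 0.141 * sqrt(Q * R)
Compute Q * R = 8 * 18.7 = 149.6
Compute sqrt(149.6) = 12.2311
d_c = 0.141 * 12.2311 = 1.725

1.725 m


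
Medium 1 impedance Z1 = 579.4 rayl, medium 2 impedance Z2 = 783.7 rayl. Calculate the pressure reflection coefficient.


Given values:
  Z1 = 579.4 rayl, Z2 = 783.7 rayl
Formula: R = (Z2 - Z1) / (Z2 + Z1)
Numerator: Z2 - Z1 = 783.7 - 579.4 = 204.3
Denominator: Z2 + Z1 = 783.7 + 579.4 = 1363.1
R = 204.3 / 1363.1 = 0.1499

0.1499


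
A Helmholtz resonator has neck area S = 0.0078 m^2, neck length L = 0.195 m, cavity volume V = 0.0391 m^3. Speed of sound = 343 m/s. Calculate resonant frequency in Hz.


Given values:
  S = 0.0078 m^2, L = 0.195 m, V = 0.0391 m^3, c = 343 m/s
Formula: f = (c / (2*pi)) * sqrt(S / (V * L))
Compute V * L = 0.0391 * 0.195 = 0.0076245
Compute S / (V * L) = 0.0078 / 0.0076245 = 1.023
Compute sqrt(1.023) = 1.011435
Compute c / (2*pi) = 343 / 6.283185 = 54.590148
f = 54.590148 * 1.011435 = 55.21

55.21 Hz


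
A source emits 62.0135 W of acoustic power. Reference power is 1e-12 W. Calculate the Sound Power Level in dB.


Given values:
  W = 62.0135 W
  W_ref = 1e-12 W
Formula: SWL = 10 * log10(W / W_ref)
Compute ratio: W / W_ref = 62013500000000
Compute log10: log10(62013500000000) = 13.792486
Multiply: SWL = 10 * 13.792486 = 137.92

137.92 dB


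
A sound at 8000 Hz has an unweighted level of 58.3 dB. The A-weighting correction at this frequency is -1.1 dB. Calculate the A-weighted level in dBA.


Given values:
  SPL = 58.3 dB
  A-weighting at 8000 Hz = -1.1 dB
Formula: L_A = SPL + A_weight
L_A = 58.3 + (-1.1)
L_A = 57.2

57.2 dBA


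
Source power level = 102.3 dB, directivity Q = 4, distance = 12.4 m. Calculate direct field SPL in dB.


Given values:
  Lw = 102.3 dB, Q = 4, r = 12.4 m
Formula: SPL = Lw + 10 * log10(Q / (4 * pi * r^2))
Compute 4 * pi * r^2 = 4 * pi * 12.4^2 = 1932.2051
Compute Q / denom = 4 / 1932.2051 = 0.00207017
Compute 10 * log10(0.00207017) = -26.8399
SPL = 102.3 + (-26.8399) = 75.46

75.46 dB


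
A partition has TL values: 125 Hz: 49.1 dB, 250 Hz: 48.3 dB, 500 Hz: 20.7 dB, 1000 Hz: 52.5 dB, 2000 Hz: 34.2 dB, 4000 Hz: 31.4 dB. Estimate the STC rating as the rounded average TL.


Given TL values at each frequency:
  125 Hz: 49.1 dB
  250 Hz: 48.3 dB
  500 Hz: 20.7 dB
  1000 Hz: 52.5 dB
  2000 Hz: 34.2 dB
  4000 Hz: 31.4 dB
Formula: STC ~ round(average of TL values)
Sum = 49.1 + 48.3 + 20.7 + 52.5 + 34.2 + 31.4 = 236.2
Average = 236.2 / 6 = 39.37
Rounded: 39

39


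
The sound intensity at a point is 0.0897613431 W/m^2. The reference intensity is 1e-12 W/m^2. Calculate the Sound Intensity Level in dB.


Given values:
  I = 0.0897613431 W/m^2
  I_ref = 1e-12 W/m^2
Formula: SIL = 10 * log10(I / I_ref)
Compute ratio: I / I_ref = 89761343100
Compute log10: log10(89761343100) = 10.953089
Multiply: SIL = 10 * 10.953089 = 109.53

109.53 dB


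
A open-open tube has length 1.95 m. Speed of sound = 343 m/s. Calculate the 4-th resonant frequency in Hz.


Given values:
  Tube type: open-open, L = 1.95 m, c = 343 m/s, n = 4
Formula: f_n = n * c / (2 * L)
Compute 2 * L = 2 * 1.95 = 3.9
f = 4 * 343 / 3.9
f = 351.79

351.79 Hz


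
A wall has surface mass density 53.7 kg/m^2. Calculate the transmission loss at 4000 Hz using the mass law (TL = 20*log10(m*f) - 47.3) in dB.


Given values:
  m = 53.7 kg/m^2, f = 4000 Hz
Formula: TL = 20 * log10(m * f) - 47.3
Compute m * f = 53.7 * 4000 = 214800.0
Compute log10(214800.0) = 5.332034
Compute 20 * 5.332034 = 106.6407
TL = 106.6407 - 47.3 = 59.34

59.34 dB


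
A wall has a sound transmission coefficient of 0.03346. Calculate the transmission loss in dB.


Given values:
  tau = 0.03346
Formula: TL = 10 * log10(1 / tau)
Compute 1 / tau = 1 / 0.03346 = 29.8864
Compute log10(29.8864) = 1.475474
TL = 10 * 1.475474 = 14.75

14.75 dB


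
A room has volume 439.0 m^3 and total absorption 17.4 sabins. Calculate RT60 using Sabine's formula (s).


Given values:
  V = 439.0 m^3
  A = 17.4 sabins
Formula: RT60 = 0.161 * V / A
Numerator: 0.161 * 439.0 = 70.679
RT60 = 70.679 / 17.4 = 4.062

4.062 s


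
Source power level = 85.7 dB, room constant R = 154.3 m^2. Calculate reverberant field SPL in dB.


Given values:
  Lw = 85.7 dB, R = 154.3 m^2
Formula: SPL = Lw + 10 * log10(4 / R)
Compute 4 / R = 4 / 154.3 = 0.025924
Compute 10 * log10(0.025924) = -15.863
SPL = 85.7 + (-15.863) = 69.84

69.84 dB
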